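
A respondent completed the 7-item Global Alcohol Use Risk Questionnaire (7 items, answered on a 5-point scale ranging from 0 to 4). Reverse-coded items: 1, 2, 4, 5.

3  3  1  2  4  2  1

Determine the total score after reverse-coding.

Raw sum = 16. Reverse-coded items: 1, 2, 4, 5; their raw sum = 12.
Each reversal replaces raw with 4 − raw, changing the total by 4 − 2·raw per item.
Total = 16 + 4·4 − 2·12 = 16 + 16 − 24 = 8

8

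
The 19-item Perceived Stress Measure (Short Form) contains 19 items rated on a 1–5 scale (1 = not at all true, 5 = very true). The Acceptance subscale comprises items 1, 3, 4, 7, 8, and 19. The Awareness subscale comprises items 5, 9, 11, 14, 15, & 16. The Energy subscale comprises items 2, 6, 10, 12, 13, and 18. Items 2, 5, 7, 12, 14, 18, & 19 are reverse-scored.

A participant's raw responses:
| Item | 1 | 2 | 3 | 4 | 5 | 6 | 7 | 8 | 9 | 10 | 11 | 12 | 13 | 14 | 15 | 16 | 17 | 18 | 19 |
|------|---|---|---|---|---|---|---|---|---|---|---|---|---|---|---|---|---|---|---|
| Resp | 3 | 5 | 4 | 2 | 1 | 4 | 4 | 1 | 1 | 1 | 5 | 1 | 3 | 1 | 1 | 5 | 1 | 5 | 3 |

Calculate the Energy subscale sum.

15

Energy items: 2, 6, 10, 12, 13, 18.
Of these, items 2, 12 and 18 are reverse-scored; on a 1–5 scale, reversed = 6 − raw.
  item 2: 6 − 5 = 1
  item 6: 4
  item 10: 1
  item 12: 6 − 1 = 5
  item 13: 3
  item 18: 6 − 5 = 1
Sum = 1 + 4 + 1 + 5 + 3 + 1 = 15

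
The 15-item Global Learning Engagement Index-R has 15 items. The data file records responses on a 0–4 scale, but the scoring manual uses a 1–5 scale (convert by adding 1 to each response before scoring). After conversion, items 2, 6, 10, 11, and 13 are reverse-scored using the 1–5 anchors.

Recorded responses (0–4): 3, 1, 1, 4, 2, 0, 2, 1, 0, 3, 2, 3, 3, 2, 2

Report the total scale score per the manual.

Convert to 1–5: 4, 2, 2, 5, 3, 1, 3, 2, 1, 4, 3, 4, 4, 3, 3
Reverse-coded (reversed = (1+5) − raw = 6 − raw):
  item 2: 6 − 2 = 4
  item 6: 6 − 1 = 5
  item 10: 6 − 4 = 2
  item 11: 6 − 3 = 3
  item 13: 6 − 4 = 2
Scored: 4, 4, 2, 5, 3, 5, 3, 2, 1, 2, 3, 4, 2, 3, 3
Total = 46

46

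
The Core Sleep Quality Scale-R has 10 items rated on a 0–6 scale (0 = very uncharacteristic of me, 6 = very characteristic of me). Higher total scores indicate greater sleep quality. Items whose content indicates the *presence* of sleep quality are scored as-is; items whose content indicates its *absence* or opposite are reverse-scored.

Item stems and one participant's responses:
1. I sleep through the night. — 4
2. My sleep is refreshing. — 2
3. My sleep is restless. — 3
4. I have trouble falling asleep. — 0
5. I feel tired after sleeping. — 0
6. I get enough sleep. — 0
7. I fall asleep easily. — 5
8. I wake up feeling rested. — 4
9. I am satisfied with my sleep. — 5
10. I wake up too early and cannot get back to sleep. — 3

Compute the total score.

38

Items 3, 4, 5, 10 describe the absence/opposite of sleep quality → reverse-score.
reversed = (0+6) − raw = 6 − raw.
  item 1: 4
  item 2: 2
  item 3: 6 − 3 = 3
  item 4: 6 − 0 = 6
  item 5: 6 − 0 = 6
  item 6: 0
  item 7: 5
  item 8: 4
  item 9: 5
  item 10: 6 − 3 = 3
Total = 4 + 2 + 3 + 6 + 6 + 0 + 5 + 4 + 5 + 3 = 38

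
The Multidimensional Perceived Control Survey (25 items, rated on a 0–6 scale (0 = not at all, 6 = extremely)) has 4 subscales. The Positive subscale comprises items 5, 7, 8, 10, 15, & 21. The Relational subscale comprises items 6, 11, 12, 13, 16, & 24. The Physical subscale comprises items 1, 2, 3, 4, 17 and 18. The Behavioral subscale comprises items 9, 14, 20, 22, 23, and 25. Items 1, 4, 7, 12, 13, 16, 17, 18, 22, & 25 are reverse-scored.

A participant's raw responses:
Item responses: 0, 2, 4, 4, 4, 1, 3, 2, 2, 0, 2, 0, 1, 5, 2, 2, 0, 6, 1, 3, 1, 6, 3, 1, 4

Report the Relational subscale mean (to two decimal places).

3.17

Relational items: 6, 11, 12, 13, 16, 24.
Of these, items 12, 13, and 16 are reverse-scored; reversed = (0+6) − raw = 6 − raw.
  item 6: 1
  item 11: 2
  item 12: 6 − 0 = 6
  item 13: 6 − 1 = 5
  item 16: 6 − 2 = 4
  item 24: 1
Sum = 1 + 2 + 6 + 5 + 4 + 1 = 19
Mean = 19 / 6 = 3.17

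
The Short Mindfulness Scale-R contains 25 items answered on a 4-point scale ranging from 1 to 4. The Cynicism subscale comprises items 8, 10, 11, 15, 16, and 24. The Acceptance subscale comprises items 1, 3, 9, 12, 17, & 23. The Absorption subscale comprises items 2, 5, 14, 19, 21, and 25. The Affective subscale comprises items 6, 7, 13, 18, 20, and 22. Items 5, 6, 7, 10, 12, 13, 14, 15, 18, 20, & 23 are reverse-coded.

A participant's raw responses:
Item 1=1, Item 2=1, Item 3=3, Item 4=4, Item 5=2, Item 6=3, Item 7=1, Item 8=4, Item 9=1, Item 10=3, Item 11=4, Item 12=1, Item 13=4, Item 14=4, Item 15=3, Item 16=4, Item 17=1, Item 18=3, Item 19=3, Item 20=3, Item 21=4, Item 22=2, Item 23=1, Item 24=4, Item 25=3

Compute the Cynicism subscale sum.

Cynicism items: 8, 10, 11, 15, 16, 24.
Of these, items 10 & 15 are reverse-coded; reverse-coded value = 5 − response.
  item 8: 4
  item 10: 5 − 3 = 2
  item 11: 4
  item 15: 5 − 3 = 2
  item 16: 4
  item 24: 4
Sum = 4 + 2 + 4 + 2 + 4 + 4 = 20

20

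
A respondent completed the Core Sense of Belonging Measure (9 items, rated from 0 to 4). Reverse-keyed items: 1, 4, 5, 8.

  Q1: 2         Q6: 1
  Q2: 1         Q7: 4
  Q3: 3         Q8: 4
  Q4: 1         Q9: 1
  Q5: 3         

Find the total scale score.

Reverse-keyed items use 4 − raw:
  item 1: 4 − 2 = 2
  item 4: 4 − 1 = 3
  item 5: 4 − 3 = 1
  item 8: 4 − 4 = 0
Scored responses: 2, 1, 3, 3, 1, 1, 4, 0, 1
Total = 2 + 1 + 3 + 3 + 1 + 1 + 4 + 0 + 1 = 16

16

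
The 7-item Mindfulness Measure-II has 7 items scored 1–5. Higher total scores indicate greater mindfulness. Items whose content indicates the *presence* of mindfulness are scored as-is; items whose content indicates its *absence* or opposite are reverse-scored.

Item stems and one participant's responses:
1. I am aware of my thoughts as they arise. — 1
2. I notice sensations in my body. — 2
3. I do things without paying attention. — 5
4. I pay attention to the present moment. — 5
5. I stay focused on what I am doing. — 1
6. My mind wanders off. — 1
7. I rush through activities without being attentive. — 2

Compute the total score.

Items 3, 6, 7 describe the absence/opposite of mindfulness → reverse-score.
reverse-coded value = 6 − response.
  item 1: 1
  item 2: 2
  item 3: 6 − 5 = 1
  item 4: 5
  item 5: 1
  item 6: 6 − 1 = 5
  item 7: 6 − 2 = 4
Total = 1 + 2 + 1 + 5 + 1 + 5 + 4 = 19

19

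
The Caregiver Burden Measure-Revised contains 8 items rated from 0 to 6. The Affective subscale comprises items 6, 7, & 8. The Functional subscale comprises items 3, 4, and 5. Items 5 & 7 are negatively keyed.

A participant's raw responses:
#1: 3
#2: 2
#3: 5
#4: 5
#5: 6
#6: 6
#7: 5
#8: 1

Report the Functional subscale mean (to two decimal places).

Functional items: 3, 4, 5.
Of these, item 5 is negatively keyed; on a 0–6 scale, reversed = 6 − raw.
  item 3: 5
  item 4: 5
  item 5: 6 − 6 = 0
Sum = 5 + 5 + 0 = 10
Mean = 10 / 3 = 3.33

3.33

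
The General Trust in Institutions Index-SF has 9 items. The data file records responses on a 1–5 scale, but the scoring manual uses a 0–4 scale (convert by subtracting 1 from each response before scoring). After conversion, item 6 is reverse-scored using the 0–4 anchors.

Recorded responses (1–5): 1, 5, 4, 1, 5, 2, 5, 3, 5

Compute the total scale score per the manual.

24

Convert to 0–4: 0, 4, 3, 0, 4, 1, 4, 2, 4
Reverse-coded (reversed = (0+4) − raw = 4 − raw):
  item 6: 4 − 1 = 3
Scored: 0, 4, 3, 0, 4, 3, 4, 2, 4
Total = 24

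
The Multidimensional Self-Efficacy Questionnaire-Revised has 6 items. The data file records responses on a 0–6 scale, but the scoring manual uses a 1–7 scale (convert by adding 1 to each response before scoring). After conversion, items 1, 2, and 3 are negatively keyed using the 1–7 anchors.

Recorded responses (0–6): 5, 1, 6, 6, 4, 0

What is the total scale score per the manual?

22

Convert to 1–7: 6, 2, 7, 7, 5, 1
Reverse-coded (reverse-coded value = 8 − response):
  item 1: 8 − 6 = 2
  item 2: 8 − 2 = 6
  item 3: 8 − 7 = 1
Scored: 2, 6, 1, 7, 5, 1
Total = 22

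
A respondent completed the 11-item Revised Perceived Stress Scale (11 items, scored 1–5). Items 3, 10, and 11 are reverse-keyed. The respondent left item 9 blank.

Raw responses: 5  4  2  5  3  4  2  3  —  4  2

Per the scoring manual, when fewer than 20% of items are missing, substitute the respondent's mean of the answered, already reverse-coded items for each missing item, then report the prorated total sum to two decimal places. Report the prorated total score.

Reverse-coded (on a 1–5 scale, reversed = 6 − raw):
  item 3: 6 − 2 = 4
  item 10: 6 − 4 = 2
  item 11: 6 − 2 = 4
Completed scored items (10 of 11): 5, 4, 4, 5, 3, 4, 2, 3, 2, 4; sum = 36.
Person mean = 36 / 10 ≈ 3.6000
Prorated total = (36 / 10) × 11 = 39.60 (to 2 dp)

39.60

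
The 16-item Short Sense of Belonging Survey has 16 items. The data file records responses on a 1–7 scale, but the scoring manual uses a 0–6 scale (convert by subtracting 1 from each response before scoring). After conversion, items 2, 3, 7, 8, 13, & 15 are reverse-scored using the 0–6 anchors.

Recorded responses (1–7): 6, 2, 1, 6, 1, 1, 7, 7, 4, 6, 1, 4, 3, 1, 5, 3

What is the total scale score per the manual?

40

Convert to 0–6: 5, 1, 0, 5, 0, 0, 6, 6, 3, 5, 0, 3, 2, 0, 4, 2
Reverse-coded (reversed = (0+6) − raw = 6 − raw):
  item 2: 6 − 1 = 5
  item 3: 6 − 0 = 6
  item 7: 6 − 6 = 0
  item 8: 6 − 6 = 0
  item 13: 6 − 2 = 4
  item 15: 6 − 4 = 2
Scored: 5, 5, 6, 5, 0, 0, 0, 0, 3, 5, 0, 3, 4, 0, 2, 2
Total = 40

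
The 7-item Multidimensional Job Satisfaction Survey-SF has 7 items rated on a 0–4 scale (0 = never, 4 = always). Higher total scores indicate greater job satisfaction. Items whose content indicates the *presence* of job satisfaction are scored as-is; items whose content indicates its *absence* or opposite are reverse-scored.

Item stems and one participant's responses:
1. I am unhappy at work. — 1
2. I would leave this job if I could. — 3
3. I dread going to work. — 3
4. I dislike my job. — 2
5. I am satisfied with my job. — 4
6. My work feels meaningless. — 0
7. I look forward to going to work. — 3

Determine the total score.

Items 1, 2, 3, 4, 6 describe the absence/opposite of job satisfaction → reverse-score.
reverse-coded value = 4 − response.
  item 1: 4 − 1 = 3
  item 2: 4 − 3 = 1
  item 3: 4 − 3 = 1
  item 4: 4 − 2 = 2
  item 5: 4
  item 6: 4 − 0 = 4
  item 7: 3
Total = 3 + 1 + 1 + 2 + 4 + 4 + 3 = 18

18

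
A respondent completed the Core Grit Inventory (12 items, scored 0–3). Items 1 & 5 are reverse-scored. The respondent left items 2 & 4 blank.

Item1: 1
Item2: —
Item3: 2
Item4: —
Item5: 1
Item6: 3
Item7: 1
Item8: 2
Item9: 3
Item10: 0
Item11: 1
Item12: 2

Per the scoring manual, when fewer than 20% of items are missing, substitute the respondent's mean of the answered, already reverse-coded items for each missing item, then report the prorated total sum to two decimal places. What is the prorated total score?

21.60

Reverse-coded (reversed = (0+3) − raw = 3 − raw):
  item 1: 3 − 1 = 2
  item 5: 3 − 1 = 2
Completed scored items (10 of 12): 2, 2, 2, 3, 1, 2, 3, 0, 1, 2; sum = 18.
Person mean = 18 / 10 ≈ 1.8000
Prorated total = (18 / 10) × 12 = 21.60 (to 2 dp)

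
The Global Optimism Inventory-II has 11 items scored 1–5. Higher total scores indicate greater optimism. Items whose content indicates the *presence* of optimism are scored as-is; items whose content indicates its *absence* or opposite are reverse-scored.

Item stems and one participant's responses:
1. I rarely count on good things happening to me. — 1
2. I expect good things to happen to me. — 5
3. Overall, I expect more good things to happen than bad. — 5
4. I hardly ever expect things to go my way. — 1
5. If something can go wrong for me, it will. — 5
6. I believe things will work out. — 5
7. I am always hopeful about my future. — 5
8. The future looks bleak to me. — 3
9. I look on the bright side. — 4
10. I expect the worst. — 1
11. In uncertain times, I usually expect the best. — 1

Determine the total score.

Items 1, 4, 5, 8, 10 describe the absence/opposite of optimism → reverse-score.
reverse-coded value = 6 − response.
  item 1: 6 − 1 = 5
  item 2: 5
  item 3: 5
  item 4: 6 − 1 = 5
  item 5: 6 − 5 = 1
  item 6: 5
  item 7: 5
  item 8: 6 − 3 = 3
  item 9: 4
  item 10: 6 − 1 = 5
  item 11: 1
Total = 5 + 5 + 5 + 5 + 1 + 5 + 5 + 3 + 4 + 5 + 1 = 44

44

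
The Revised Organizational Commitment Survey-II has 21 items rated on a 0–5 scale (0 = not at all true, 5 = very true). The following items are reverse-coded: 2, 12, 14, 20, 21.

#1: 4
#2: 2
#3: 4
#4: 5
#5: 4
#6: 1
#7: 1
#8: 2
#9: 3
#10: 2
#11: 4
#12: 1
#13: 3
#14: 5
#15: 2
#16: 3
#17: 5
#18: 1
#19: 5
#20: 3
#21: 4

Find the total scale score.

59

Reverse-coded items use 5 − raw:
  item 2: 5 − 2 = 3
  item 12: 5 − 1 = 4
  item 14: 5 − 5 = 0
  item 20: 5 − 3 = 2
  item 21: 5 − 4 = 1
Scored responses: 4, 3, 4, 5, 4, 1, 1, 2, 3, 2, 4, 4, 3, 0, 2, 3, 5, 1, 5, 2, 1
Total = 4 + 3 + 4 + 5 + 4 + 1 + 1 + 2 + 3 + 2 + 4 + 4 + 3 + 0 + 2 + 3 + 5 + 1 + 5 + 2 + 1 = 59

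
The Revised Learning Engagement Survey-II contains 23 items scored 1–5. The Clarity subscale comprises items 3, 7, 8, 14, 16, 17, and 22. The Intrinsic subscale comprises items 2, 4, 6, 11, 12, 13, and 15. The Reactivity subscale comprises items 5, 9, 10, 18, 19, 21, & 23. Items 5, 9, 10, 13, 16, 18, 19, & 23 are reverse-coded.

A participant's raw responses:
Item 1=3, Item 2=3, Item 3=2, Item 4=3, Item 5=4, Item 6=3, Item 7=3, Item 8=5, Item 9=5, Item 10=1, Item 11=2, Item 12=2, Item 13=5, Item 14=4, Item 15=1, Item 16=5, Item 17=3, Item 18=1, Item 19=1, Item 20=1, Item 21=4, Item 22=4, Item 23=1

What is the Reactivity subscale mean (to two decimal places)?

3.86

Reactivity items: 5, 9, 10, 18, 19, 21, 23.
Of these, items 5, 9, 10, 18, 19, & 23 are reverse-coded; reversed = (1+5) − raw = 6 − raw.
  item 5: 6 − 4 = 2
  item 9: 6 − 5 = 1
  item 10: 6 − 1 = 5
  item 18: 6 − 1 = 5
  item 19: 6 − 1 = 5
  item 21: 4
  item 23: 6 − 1 = 5
Sum = 2 + 1 + 5 + 5 + 5 + 4 + 5 = 27
Mean = 27 / 7 = 3.86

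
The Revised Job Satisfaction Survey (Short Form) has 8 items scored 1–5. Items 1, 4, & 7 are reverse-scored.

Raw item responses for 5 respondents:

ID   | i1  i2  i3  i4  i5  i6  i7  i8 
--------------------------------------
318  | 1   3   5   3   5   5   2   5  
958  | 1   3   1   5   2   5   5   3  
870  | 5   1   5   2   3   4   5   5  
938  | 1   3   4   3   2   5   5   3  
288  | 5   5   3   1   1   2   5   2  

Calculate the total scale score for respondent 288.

20

Respondent 288 raw: 5, 5, 3, 1, 1, 2, 5, 2.
Reverse-coded (reversed = (1+5) − raw = 6 − raw):
  item 1: 6 − 5 = 1
  item 2: 5
  item 3: 3
  item 4: 6 − 1 = 5
  item 5: 1
  item 6: 2
  item 7: 6 − 5 = 1
  item 8: 2
Sum = 1 + 5 + 3 + 5 + 1 + 2 + 1 + 2 = 20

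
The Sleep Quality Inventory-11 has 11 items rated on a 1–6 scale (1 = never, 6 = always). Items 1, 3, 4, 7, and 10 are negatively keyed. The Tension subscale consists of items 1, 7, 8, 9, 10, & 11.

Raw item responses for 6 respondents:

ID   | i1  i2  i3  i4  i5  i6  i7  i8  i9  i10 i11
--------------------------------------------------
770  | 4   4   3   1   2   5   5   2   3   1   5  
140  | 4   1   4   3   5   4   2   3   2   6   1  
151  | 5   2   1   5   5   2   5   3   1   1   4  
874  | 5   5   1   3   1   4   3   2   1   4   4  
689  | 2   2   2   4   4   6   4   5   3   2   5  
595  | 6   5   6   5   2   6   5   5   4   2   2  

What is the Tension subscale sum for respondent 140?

Respondent 140 raw: 4, 1, 4, 3, 5, 4, 2, 3, 2, 6, 1.
Tension items: 1, 7, 8, 9, 10, 11.
Reverse-coded (reverse-coded value = 7 − response):
  item 1: 7 − 4 = 3
  item 7: 7 − 2 = 5
  item 8: 3
  item 9: 2
  item 10: 7 − 6 = 1
  item 11: 1
Sum = 3 + 5 + 3 + 2 + 1 + 1 = 15

15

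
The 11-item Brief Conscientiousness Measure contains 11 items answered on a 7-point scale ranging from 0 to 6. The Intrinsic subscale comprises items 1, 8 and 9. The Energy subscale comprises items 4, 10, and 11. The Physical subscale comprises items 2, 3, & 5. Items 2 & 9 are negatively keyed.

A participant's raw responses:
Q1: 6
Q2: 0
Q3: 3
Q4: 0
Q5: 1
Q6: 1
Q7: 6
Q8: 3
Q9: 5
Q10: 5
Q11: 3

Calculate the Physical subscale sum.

Physical items: 2, 3, 5.
Of these, item 2 is negatively keyed; reverse-coded value = 6 − response.
  item 2: 6 − 0 = 6
  item 3: 3
  item 5: 1
Sum = 6 + 3 + 1 = 10

10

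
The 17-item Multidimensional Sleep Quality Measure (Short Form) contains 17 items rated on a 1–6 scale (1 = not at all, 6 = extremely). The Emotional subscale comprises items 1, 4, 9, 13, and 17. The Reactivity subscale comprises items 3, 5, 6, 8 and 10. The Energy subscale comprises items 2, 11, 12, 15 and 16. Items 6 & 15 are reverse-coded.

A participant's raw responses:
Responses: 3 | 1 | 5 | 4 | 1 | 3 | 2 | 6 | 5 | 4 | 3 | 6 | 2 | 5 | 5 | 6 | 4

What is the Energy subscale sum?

18

Energy items: 2, 11, 12, 15, 16.
Of these, item 15 is reverse-coded; reversed = (1+6) − raw = 7 − raw.
  item 2: 1
  item 11: 3
  item 12: 6
  item 15: 7 − 5 = 2
  item 16: 6
Sum = 1 + 3 + 6 + 2 + 6 = 18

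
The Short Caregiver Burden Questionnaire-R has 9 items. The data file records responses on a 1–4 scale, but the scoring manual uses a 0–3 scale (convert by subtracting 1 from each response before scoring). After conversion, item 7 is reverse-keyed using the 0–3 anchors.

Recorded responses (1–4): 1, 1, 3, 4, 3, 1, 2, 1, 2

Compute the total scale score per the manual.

10

Convert to 0–3: 0, 0, 2, 3, 2, 0, 1, 0, 1
Reverse-coded (on a 0–3 scale, reversed = 3 − raw):
  item 7: 3 − 1 = 2
Scored: 0, 0, 2, 3, 2, 0, 2, 0, 1
Total = 10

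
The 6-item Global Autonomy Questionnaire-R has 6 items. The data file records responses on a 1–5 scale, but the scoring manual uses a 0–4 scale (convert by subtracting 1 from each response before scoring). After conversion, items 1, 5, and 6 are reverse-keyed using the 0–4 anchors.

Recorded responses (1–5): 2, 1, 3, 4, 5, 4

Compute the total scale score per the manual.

9

Convert to 0–4: 1, 0, 2, 3, 4, 3
Reverse-coded (on a 0–4 scale, reversed = 4 − raw):
  item 1: 4 − 1 = 3
  item 5: 4 − 4 = 0
  item 6: 4 − 3 = 1
Scored: 3, 0, 2, 3, 0, 1
Total = 9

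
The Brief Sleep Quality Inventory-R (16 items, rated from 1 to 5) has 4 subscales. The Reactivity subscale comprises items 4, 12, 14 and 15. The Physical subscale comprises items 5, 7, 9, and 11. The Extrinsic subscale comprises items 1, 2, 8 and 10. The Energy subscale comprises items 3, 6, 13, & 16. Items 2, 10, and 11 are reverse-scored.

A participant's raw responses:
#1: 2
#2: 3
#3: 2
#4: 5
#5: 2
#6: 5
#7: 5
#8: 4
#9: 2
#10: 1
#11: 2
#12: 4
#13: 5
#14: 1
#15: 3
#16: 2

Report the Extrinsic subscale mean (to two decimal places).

Extrinsic items: 1, 2, 8, 10.
Of these, items 2 & 10 are reverse-scored; on a 1–5 scale, reversed = 6 − raw.
  item 1: 2
  item 2: 6 − 3 = 3
  item 8: 4
  item 10: 6 − 1 = 5
Sum = 2 + 3 + 4 + 5 = 14
Mean = 14 / 4 = 3.50

3.50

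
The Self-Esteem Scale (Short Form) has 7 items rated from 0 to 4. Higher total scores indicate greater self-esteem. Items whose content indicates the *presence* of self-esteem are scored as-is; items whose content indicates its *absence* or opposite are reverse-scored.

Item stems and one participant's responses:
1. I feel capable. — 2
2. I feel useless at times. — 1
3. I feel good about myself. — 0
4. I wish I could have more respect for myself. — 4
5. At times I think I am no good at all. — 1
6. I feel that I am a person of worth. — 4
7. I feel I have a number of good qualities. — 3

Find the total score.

15

Items 2, 4, 5 describe the absence/opposite of self-esteem → reverse-score.
reversed = (0+4) − raw = 4 − raw.
  item 1: 2
  item 2: 4 − 1 = 3
  item 3: 0
  item 4: 4 − 4 = 0
  item 5: 4 − 1 = 3
  item 6: 4
  item 7: 3
Total = 2 + 3 + 0 + 0 + 3 + 4 + 3 = 15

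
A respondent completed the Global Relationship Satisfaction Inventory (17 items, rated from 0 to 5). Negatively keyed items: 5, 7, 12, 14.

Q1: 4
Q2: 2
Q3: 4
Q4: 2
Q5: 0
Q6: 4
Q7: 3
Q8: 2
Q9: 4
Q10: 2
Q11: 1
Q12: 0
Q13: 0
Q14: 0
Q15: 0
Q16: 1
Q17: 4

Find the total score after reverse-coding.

Negatively keyed items use 5 − raw:
  item 5: 5 − 0 = 5
  item 7: 5 − 3 = 2
  item 12: 5 − 0 = 5
  item 14: 5 − 0 = 5
Scored responses: 4, 2, 4, 2, 5, 4, 2, 2, 4, 2, 1, 5, 0, 5, 0, 1, 4
Total = 4 + 2 + 4 + 2 + 5 + 4 + 2 + 2 + 4 + 2 + 1 + 5 + 0 + 5 + 0 + 1 + 4 = 47

47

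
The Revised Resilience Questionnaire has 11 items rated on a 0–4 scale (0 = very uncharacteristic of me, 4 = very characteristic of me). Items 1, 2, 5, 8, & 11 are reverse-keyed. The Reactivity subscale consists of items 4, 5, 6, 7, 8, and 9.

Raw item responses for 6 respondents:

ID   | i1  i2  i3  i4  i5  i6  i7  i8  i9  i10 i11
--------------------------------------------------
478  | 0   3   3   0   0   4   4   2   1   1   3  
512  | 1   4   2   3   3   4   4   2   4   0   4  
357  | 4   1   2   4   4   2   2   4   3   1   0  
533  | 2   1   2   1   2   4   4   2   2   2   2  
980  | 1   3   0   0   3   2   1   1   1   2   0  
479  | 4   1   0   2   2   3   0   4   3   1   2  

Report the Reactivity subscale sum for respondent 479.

10

Respondent 479 raw: 4, 1, 0, 2, 2, 3, 0, 4, 3, 1, 2.
Reactivity items: 4, 5, 6, 7, 8, 9.
Reverse-coded (on a 0–4 scale, reversed = 4 − raw):
  item 4: 2
  item 5: 4 − 2 = 2
  item 6: 3
  item 7: 0
  item 8: 4 − 4 = 0
  item 9: 3
Sum = 2 + 2 + 3 + 0 + 0 + 3 = 10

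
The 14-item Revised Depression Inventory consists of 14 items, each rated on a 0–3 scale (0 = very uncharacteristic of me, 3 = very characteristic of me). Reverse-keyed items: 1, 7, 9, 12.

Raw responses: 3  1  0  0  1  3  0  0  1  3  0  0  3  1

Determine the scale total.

20

Raw sum = 16. Reverse-keyed items: 1, 7, 9, 12; their raw sum = 4.
Each reversal replaces raw with 3 − raw, changing the total by 3 − 2·raw per item.
Total = 16 + 4·3 − 2·4 = 16 + 12 − 8 = 20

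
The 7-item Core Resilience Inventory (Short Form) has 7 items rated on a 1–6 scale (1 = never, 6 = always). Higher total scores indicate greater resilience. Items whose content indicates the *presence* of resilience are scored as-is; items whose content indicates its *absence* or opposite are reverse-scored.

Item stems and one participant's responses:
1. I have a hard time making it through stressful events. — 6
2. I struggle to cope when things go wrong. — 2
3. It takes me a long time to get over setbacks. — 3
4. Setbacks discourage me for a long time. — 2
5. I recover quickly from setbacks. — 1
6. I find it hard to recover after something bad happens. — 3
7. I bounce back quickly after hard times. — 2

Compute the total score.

Items 1, 2, 3, 4, 6 describe the absence/opposite of resilience → reverse-score.
on a 1–6 scale, reversed = 7 − raw.
  item 1: 7 − 6 = 1
  item 2: 7 − 2 = 5
  item 3: 7 − 3 = 4
  item 4: 7 − 2 = 5
  item 5: 1
  item 6: 7 − 3 = 4
  item 7: 2
Total = 1 + 5 + 4 + 5 + 1 + 4 + 2 = 22

22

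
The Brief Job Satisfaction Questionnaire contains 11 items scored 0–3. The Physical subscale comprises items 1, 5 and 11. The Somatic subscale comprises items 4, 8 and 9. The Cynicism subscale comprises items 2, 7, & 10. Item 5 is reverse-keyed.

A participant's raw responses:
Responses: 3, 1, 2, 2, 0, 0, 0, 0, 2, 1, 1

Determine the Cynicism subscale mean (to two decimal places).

Cynicism items: 2, 7, 10.
  item 2: 1
  item 7: 0
  item 10: 1
Sum = 1 + 0 + 1 = 2
Mean = 2 / 3 = 0.67

0.67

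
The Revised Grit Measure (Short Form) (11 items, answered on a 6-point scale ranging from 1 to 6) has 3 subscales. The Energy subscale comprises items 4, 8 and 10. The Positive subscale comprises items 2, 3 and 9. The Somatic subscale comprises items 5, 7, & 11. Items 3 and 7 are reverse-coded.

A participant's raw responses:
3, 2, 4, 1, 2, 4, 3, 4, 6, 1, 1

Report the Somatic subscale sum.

7

Somatic items: 5, 7, 11.
Of these, item 7 is reverse-coded; reverse-coded value = 7 − response.
  item 5: 2
  item 7: 7 − 3 = 4
  item 11: 1
Sum = 2 + 4 + 1 = 7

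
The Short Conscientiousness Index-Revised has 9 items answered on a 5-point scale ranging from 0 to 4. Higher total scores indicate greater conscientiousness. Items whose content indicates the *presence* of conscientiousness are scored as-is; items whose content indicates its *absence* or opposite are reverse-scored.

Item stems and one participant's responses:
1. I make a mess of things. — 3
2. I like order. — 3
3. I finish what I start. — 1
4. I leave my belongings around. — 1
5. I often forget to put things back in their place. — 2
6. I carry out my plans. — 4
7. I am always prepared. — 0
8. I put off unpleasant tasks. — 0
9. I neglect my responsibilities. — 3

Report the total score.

19

Items 1, 4, 5, 8, 9 describe the absence/opposite of conscientiousness → reverse-score.
reversed = (0+4) − raw = 4 − raw.
  item 1: 4 − 3 = 1
  item 2: 3
  item 3: 1
  item 4: 4 − 1 = 3
  item 5: 4 − 2 = 2
  item 6: 4
  item 7: 0
  item 8: 4 − 0 = 4
  item 9: 4 − 3 = 1
Total = 1 + 3 + 1 + 3 + 2 + 4 + 0 + 4 + 1 = 19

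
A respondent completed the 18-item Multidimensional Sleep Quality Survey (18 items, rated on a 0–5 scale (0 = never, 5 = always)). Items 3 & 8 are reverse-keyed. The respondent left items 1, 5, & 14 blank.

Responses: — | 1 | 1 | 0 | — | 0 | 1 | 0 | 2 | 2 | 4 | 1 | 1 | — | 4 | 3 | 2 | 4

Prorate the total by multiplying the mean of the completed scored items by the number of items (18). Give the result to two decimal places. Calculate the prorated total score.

Reverse-coded (reversed = (0+5) − raw = 5 − raw):
  item 3: 5 − 1 = 4
  item 8: 5 − 0 = 5
Completed scored items (15 of 18): 1, 4, 0, 0, 1, 5, 2, 2, 4, 1, 1, 4, 3, 2, 4; sum = 34.
Person mean = 34 / 15 ≈ 2.2667
Prorated total = (34 / 15) × 18 = 40.80 (to 2 dp)

40.80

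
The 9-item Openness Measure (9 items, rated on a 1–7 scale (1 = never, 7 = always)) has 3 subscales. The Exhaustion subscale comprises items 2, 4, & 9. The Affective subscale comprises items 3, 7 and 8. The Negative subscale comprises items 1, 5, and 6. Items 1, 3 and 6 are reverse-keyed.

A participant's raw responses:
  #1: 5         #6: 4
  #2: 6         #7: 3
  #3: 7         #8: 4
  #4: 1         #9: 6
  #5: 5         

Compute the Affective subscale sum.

8

Affective items: 3, 7, 8.
Of these, item 3 is reverse-keyed; reverse-coded value = 8 − response.
  item 3: 8 − 7 = 1
  item 7: 3
  item 8: 4
Sum = 1 + 3 + 4 = 8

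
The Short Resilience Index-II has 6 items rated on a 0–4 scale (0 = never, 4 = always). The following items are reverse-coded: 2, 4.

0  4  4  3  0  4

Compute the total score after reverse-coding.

9

Apply reverse scoring (reversed = (0+4) − raw = 4 − raw):
  item 2: 4 − 4 = 0
  item 4: 4 − 3 = 1
Scored responses: 0, 0, 4, 1, 0, 4
Total = 0 + 0 + 4 + 1 + 0 + 4 = 9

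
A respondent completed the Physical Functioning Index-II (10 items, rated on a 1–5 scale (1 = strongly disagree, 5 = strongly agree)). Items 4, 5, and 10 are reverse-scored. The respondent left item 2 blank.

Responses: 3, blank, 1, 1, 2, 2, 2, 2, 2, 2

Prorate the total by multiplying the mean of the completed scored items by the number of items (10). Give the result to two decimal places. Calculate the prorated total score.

27.78

Reverse-coded (on a 1–5 scale, reversed = 6 − raw):
  item 4: 6 − 1 = 5
  item 5: 6 − 2 = 4
  item 10: 6 − 2 = 4
Completed scored items (9 of 10): 3, 1, 5, 4, 2, 2, 2, 2, 4; sum = 25.
Person mean = 25 / 9 ≈ 2.7778
Prorated total = (25 / 9) × 10 = 27.78 (to 2 dp)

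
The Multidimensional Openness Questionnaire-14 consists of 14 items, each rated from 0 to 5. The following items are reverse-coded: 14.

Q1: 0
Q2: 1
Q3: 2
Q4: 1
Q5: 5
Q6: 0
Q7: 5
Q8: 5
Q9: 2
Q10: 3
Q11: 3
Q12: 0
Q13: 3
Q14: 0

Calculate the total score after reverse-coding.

Reverse-coded items use 5 − raw:
  item 14: 5 − 0 = 5
Scored items: 0, 1, 2, 1, 5, 0, 5, 5, 2, 3, 3, 0, 3, 5
Total = 0 + 1 + 2 + 1 + 5 + 0 + 5 + 5 + 2 + 3 + 3 + 0 + 3 + 5 = 35

35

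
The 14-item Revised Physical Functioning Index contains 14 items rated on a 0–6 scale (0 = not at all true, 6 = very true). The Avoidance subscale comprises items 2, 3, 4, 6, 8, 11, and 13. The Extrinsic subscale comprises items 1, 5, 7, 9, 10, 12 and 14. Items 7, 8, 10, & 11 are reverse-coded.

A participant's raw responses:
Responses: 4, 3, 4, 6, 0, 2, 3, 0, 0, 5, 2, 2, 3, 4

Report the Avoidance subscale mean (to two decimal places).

Avoidance items: 2, 3, 4, 6, 8, 11, 13.
Of these, items 8 and 11 are reverse-coded; on a 0–6 scale, reversed = 6 − raw.
  item 2: 3
  item 3: 4
  item 4: 6
  item 6: 2
  item 8: 6 − 0 = 6
  item 11: 6 − 2 = 4
  item 13: 3
Sum = 3 + 4 + 6 + 2 + 6 + 4 + 3 = 28
Mean = 28 / 7 = 4.00

4.00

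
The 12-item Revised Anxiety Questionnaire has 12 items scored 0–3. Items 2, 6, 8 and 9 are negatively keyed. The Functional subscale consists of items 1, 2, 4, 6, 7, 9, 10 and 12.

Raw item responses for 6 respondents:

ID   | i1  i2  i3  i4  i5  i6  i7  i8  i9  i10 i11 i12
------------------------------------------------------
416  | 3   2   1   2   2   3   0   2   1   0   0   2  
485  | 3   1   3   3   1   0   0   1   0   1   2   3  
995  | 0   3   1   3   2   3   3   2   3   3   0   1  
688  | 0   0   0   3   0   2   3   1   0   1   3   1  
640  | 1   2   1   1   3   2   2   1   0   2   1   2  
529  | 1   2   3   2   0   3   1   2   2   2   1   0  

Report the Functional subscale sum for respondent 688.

15

Respondent 688 raw: 0, 0, 0, 3, 0, 2, 3, 1, 0, 1, 3, 1.
Functional items: 1, 2, 4, 6, 7, 9, 10, 12.
Reverse-coded (on a 0–3 scale, reversed = 3 − raw):
  item 1: 0
  item 2: 3 − 0 = 3
  item 4: 3
  item 6: 3 − 2 = 1
  item 7: 3
  item 9: 3 − 0 = 3
  item 10: 1
  item 12: 1
Sum = 0 + 3 + 3 + 1 + 3 + 3 + 1 + 1 = 15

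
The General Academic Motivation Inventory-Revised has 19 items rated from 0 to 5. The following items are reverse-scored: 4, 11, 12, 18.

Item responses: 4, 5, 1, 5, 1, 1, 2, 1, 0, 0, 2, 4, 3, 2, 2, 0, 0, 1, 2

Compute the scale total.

32

Reversing items 4, 11, 12, and 18 with 5 − raw:
Total = 4 + 5 + 1 + (5−5) + 1 + 1 + 2 + 1 + 0 + 0 + (5−2) + (5−4) + 3 + 2 + 2 + 0 + 0 + (5−1) + 2
      = 4 + 5 + 1 + 0 + 1 + 1 + 2 + 1 + 0 + 0 + 3 + 1 + 3 + 2 + 2 + 0 + 0 + 4 + 2 = 32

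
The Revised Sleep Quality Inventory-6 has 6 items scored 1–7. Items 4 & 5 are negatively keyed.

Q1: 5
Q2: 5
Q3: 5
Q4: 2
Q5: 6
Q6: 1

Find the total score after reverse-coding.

Raw sum = 24. Negatively keyed items: 4, 5; their raw sum = 8.
Each reversal replaces raw with 8 − raw, changing the total by 8 − 2·raw per item.
Total = 24 + 2·8 − 2·8 = 24 + 16 − 16 = 24

24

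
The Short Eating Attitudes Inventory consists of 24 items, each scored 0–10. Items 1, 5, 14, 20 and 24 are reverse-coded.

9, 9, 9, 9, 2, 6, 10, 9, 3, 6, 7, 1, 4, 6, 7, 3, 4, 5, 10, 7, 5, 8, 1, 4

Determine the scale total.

Apply reverse scoring (reversed = (0+10) − raw = 10 − raw):
  item 1: 10 − 9 = 1
  item 5: 10 − 2 = 8
  item 14: 10 − 6 = 4
  item 20: 10 − 7 = 3
  item 24: 10 − 4 = 6
Scored responses: 1, 9, 9, 9, 8, 6, 10, 9, 3, 6, 7, 1, 4, 4, 7, 3, 4, 5, 10, 3, 5, 8, 1, 6
Total = 1 + 9 + 9 + 9 + 8 + 6 + 10 + 9 + 3 + 6 + 7 + 1 + 4 + 4 + 7 + 3 + 4 + 5 + 10 + 3 + 5 + 8 + 1 + 6 = 138

138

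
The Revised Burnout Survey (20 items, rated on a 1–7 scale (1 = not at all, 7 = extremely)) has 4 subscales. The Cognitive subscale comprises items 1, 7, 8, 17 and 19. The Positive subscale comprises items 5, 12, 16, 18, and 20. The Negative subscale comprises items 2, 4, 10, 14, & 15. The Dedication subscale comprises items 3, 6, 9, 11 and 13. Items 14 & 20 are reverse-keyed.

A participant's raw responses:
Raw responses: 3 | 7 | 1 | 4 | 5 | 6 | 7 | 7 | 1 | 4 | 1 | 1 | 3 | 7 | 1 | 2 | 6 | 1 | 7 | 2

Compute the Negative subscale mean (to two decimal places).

Negative items: 2, 4, 10, 14, 15.
Of these, item 14 is reverse-keyed; on a 1–7 scale, reversed = 8 − raw.
  item 2: 7
  item 4: 4
  item 10: 4
  item 14: 8 − 7 = 1
  item 15: 1
Sum = 7 + 4 + 4 + 1 + 1 = 17
Mean = 17 / 5 = 3.40

3.40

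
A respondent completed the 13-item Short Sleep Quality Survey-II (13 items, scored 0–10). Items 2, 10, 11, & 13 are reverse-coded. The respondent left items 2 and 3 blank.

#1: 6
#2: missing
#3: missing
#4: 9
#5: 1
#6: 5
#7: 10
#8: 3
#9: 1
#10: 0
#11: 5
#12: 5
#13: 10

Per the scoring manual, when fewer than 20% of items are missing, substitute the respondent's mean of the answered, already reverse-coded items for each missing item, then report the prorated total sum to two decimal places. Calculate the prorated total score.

65.00

Reverse-coded (reverse-coded value = 10 − response):
  item 10: 10 − 0 = 10
  item 11: 10 − 5 = 5
  item 13: 10 − 10 = 0
Completed scored items (11 of 13): 6, 9, 1, 5, 10, 3, 1, 10, 5, 5, 0; sum = 55.
Person mean = 55 / 11 ≈ 5.0000
Prorated total = (55 / 11) × 13 = 65.00 (to 2 dp)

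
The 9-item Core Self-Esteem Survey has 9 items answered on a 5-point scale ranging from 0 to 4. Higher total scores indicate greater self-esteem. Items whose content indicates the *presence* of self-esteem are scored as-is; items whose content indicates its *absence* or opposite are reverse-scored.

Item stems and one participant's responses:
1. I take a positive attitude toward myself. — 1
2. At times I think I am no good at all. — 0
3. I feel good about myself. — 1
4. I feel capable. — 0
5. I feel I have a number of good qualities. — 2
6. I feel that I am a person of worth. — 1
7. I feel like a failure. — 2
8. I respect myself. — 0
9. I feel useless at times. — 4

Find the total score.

11

Items 2, 7, 9 describe the absence/opposite of self-esteem → reverse-score.
reverse-coded value = 4 − response.
  item 1: 1
  item 2: 4 − 0 = 4
  item 3: 1
  item 4: 0
  item 5: 2
  item 6: 1
  item 7: 4 − 2 = 2
  item 8: 0
  item 9: 4 − 4 = 0
Total = 1 + 4 + 1 + 0 + 2 + 1 + 2 + 0 + 0 = 11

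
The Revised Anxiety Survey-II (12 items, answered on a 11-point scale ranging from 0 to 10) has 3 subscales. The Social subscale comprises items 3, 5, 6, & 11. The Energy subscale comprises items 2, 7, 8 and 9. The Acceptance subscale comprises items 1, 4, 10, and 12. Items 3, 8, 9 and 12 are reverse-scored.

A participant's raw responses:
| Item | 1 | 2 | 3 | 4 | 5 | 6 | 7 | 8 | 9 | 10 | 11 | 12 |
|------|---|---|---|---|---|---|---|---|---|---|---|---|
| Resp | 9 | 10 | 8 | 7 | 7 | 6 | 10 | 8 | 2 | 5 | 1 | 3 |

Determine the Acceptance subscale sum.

28

Acceptance items: 1, 4, 10, 12.
Of these, item 12 is reverse-scored; on a 0–10 scale, reversed = 10 − raw.
  item 1: 9
  item 4: 7
  item 10: 5
  item 12: 10 − 3 = 7
Sum = 9 + 7 + 5 + 7 = 28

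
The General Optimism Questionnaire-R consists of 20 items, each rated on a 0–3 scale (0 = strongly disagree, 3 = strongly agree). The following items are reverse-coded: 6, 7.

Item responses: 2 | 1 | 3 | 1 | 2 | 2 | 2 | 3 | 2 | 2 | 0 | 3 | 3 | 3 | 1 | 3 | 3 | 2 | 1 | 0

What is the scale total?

37

Raw sum = 39. Reverse-coded items: 6, 7; their raw sum = 4.
Each reversal replaces raw with 3 − raw, changing the total by 3 − 2·raw per item.
Total = 39 + 2·3 − 2·4 = 39 + 6 − 8 = 37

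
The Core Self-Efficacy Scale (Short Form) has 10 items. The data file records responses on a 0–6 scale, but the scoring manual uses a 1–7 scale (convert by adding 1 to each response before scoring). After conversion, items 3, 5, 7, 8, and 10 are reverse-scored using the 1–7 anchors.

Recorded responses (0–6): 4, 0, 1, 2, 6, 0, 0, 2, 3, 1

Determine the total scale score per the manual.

Convert to 1–7: 5, 1, 2, 3, 7, 1, 1, 3, 4, 2
Reverse-coded (reversed = (1+7) − raw = 8 − raw):
  item 3: 8 − 2 = 6
  item 5: 8 − 7 = 1
  item 7: 8 − 1 = 7
  item 8: 8 − 3 = 5
  item 10: 8 − 2 = 6
Scored: 5, 1, 6, 3, 1, 1, 7, 5, 4, 6
Total = 39

39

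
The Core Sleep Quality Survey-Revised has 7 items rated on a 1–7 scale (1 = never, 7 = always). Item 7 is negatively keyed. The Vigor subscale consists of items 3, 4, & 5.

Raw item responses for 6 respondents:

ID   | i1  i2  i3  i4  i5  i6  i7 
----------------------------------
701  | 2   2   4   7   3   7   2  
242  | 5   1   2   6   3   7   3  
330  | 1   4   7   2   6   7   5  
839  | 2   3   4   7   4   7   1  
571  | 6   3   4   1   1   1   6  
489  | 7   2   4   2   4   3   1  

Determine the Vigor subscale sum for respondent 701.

Respondent 701 raw: 2, 2, 4, 7, 3, 7, 2.
Vigor items: 3, 4, 5.
Reverse-coded (reverse-coded value = 8 − response):
  item 3: 4
  item 4: 7
  item 5: 3
Sum = 4 + 7 + 3 = 14

14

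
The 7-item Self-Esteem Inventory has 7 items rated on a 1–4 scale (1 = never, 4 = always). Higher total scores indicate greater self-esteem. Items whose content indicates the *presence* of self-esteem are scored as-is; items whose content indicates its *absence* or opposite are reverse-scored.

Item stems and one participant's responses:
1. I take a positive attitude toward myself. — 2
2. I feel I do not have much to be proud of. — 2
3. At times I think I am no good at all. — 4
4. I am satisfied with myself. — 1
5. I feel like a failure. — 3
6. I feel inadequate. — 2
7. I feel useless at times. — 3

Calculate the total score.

14

Items 2, 3, 5, 6, 7 describe the absence/opposite of self-esteem → reverse-score.
reversed = (1+4) − raw = 5 − raw.
  item 1: 2
  item 2: 5 − 2 = 3
  item 3: 5 − 4 = 1
  item 4: 1
  item 5: 5 − 3 = 2
  item 6: 5 − 2 = 3
  item 7: 5 − 3 = 2
Total = 2 + 3 + 1 + 1 + 2 + 3 + 2 = 14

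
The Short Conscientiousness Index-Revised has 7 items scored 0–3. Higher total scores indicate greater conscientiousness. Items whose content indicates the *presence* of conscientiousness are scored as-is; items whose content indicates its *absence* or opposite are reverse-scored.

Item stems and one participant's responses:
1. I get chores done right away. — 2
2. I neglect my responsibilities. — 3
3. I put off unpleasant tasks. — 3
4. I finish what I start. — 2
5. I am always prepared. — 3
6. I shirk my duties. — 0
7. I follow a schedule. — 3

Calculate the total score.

Items 2, 3, 6 describe the absence/opposite of conscientiousness → reverse-score.
reverse-coded value = 3 − response.
  item 1: 2
  item 2: 3 − 3 = 0
  item 3: 3 − 3 = 0
  item 4: 2
  item 5: 3
  item 6: 3 − 0 = 3
  item 7: 3
Total = 2 + 0 + 0 + 2 + 3 + 3 + 3 = 13

13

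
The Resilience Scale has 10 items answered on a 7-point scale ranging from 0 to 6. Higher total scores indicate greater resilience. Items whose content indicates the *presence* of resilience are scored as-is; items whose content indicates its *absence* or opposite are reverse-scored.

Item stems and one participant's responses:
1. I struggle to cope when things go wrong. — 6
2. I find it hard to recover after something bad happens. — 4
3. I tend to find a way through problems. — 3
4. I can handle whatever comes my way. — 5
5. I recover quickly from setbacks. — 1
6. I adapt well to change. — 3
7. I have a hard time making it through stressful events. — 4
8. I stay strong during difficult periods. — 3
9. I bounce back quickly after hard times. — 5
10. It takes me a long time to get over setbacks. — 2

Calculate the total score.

Items 1, 2, 7, 10 describe the absence/opposite of resilience → reverse-score.
reverse-coded value = 6 − response.
  item 1: 6 − 6 = 0
  item 2: 6 − 4 = 2
  item 3: 3
  item 4: 5
  item 5: 1
  item 6: 3
  item 7: 6 − 4 = 2
  item 8: 3
  item 9: 5
  item 10: 6 − 2 = 4
Total = 0 + 2 + 3 + 5 + 1 + 3 + 2 + 3 + 5 + 4 = 28

28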